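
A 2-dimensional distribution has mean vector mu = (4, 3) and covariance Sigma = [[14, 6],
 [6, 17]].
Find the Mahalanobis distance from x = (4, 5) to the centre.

Step 1 — centre the observation: (x - mu) = (0, 2).

Step 2 — invert Sigma. det(Sigma) = 14·17 - (6)² = 202.
  Sigma^{-1} = (1/det) · [[d, -b], [-b, a]] = [[0.0842, -0.0297],
 [-0.0297, 0.0693]].

Step 3 — form the quadratic (x - mu)^T · Sigma^{-1} · (x - mu):
  Sigma^{-1} · (x - mu) = (-0.0594, 0.1386).
  (x - mu)^T · [Sigma^{-1} · (x - mu)] = (0)·(-0.0594) + (2)·(0.1386) = 0.2772.

Step 4 — take square root: d = √(0.2772) ≈ 0.5265.

d(x, mu) = √(0.2772) ≈ 0.5265


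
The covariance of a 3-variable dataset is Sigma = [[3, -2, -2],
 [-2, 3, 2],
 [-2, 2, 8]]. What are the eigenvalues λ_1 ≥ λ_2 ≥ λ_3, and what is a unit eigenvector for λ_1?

Step 1 — characteristic polynomial p(λ) = det(λI - Sigma) = λ³ - tr·λ² + c_1·λ - det, where tr = trace, c_1 = sum of the principal 2×2 minors, det = det(Sigma):
  tr = 3 + 3 + 8 = 14,
  c_1 = (3·3 - (-2)²) + (3·8 - (-2)²) + (3·8 - (2)²) = 5 + 20 + 20 = 45,
  det = 3·(3·8 - (2)²) - (-2)·((-2)·8 - (2)·(-2)) + (-2)·((-2)·(2) - 3·(-2)) = 3·(20) - (-2)·(-12) + (-2)·(2) = 32.
  So p(λ) = λ³ - 14λ² + 45λ - 32.
Step 2 — look for an integer root (rational root theorem: any rational root is an integer divisor of 32). Testing λ = 1:
  p(1) = 1 - 14 + 45 - 32 = 0  ✓
  Dividing out (λ - 1): p(λ) = (λ - 1)(λ² - 13λ + 32).
Step 3 — remaining eigenvalues from the quadratic λ² - 13λ + 32 = 0:
  Δ = 13² - 4·32 = 169 - 128 = 41,  λ = (13 ± √41)/2 = (13 ± 6.4031)/2 ≈ 9.7016 or 3.2984.
  Sorted: λ_1 = 9.7016,  λ_2 = 3.2984,  λ_3 = 1  (check: sum = 14 = tr ✓).

Step 4 — unit eigenvector for λ_1 ≈ 9.7016: v spans the null space of (Sigma - λ_1 I), whose rows are
  r_1 = (-6.7016, -2, -2),  r_2 = (-2, -6.7016, 2),  r_3 = (-2, 2, -1.7016).
  v is orthogonal to every row, so take v ∝ r_1 × r_2 = ((-2)·(2) - (-2)·(-6.7016), (-2)·(-2) - (-6.7016)·(2), (-6.7016)·(-6.7016) - (-2)·(-2)) ≈ (-17.4031, 17.4031, 40.9109).
  Rescale (multiply by -1 so the first nonzero entry is positive): u = (17.4031, -17.4031, -40.9109).
  ||u|| = √((17.4031)² + (-17.4031)² + (-40.9109)²) = √(2279.4421) ≈ 47.7435,  v_1 = u/||u|| ≈ (0.3645, -0.3645, -0.8569) (||v_1|| = 1).

λ_1 = 9.7016,  λ_2 = 3.2984,  λ_3 = 1;  v_1 ≈ (0.3645, -0.3645, -0.8569)


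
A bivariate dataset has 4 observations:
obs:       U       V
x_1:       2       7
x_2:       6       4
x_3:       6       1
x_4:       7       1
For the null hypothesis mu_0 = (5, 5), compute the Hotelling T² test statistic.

Step 1 — sample mean vector:
  mean(U) = (2 + 6 + 6 + 7) / 4 = 21/4 = 5.25
  mean(V) = (7 + 4 + 1 + 1) / 4 = 13/4 = 3.25
  x̄ = (5.25, 3.25),  deviation x̄ - mu_0 = (5.25, 3.25) - (5, 5) = (0.25, -1.75).

Step 2 — sample covariance matrix, S[i,j] = (1/(n-1)) · Σ_k (x_{k,i} - mean_i) · (x_{k,j} - mean_j), divisor n-1 = 3:
  S[U,U] = ((-3.25)·(-3.25) + (0.75)·(0.75) + (0.75)·(0.75) + (1.75)·(1.75)) / 3 = 14.75/3 = 4.9167
  S[U,V] = ((-3.25)·(3.75) + (0.75)·(0.75) + (0.75)·(-2.25) + (1.75)·(-2.25)) / 3 = -17.25/3 = -5.75
  S[V,V] = ((3.75)·(3.75) + (0.75)·(0.75) + (-2.25)·(-2.25) + (-2.25)·(-2.25)) / 3 = 24.75/3 = 8.25
  S = [[4.9167, -5.75],
 [-5.75, 8.25]].

Step 3 — invert S. det(S) = 4.9167·8.25 - (-5.75)² = 7.5.
  S^{-1} = (1/det) · [[d, -b], [-b, a]] = [[1.1, 0.7667],
 [0.7667, 0.6556]].

Step 4 — quadratic form (x̄ - mu_0)^T · S^{-1} · (x̄ - mu_0):
  S^{-1} · (x̄ - mu_0) = (-1.0667, -0.9556),
  (x̄ - mu_0)^T · [...] = (0.25)·(-1.0667) + (-1.75)·(-0.9556) = 1.4056.

Step 5 — scale by n: T² = 4 · 1.4056 = 5.6222.

T² ≈ 5.6222


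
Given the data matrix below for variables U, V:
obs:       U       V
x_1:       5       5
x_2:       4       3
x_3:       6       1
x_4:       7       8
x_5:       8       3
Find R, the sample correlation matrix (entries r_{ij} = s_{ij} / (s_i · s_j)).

Step 1 — column means:
  mean(U) = (5 + 4 + 6 + 7 + 8) / 5 = 30/5 = 6
  mean(V) = (5 + 3 + 1 + 8 + 3) / 5 = 20/5 = 4

Step 2 — sample variances and covariances s[i,j] = (1/(n-1)) · Σ_k (x_{k,i} - mean_i) · (x_{k,j} - mean_j), with n-1 = 4:
  s[U,U] = ((-1)·(-1) + (-2)·(-2) + (0)·(0) + (1)·(1) + (2)·(2)) / 4 = 10/4 = 2.5
  s[U,V] = ((-1)·(1) + (-2)·(-1) + (0)·(-3) + (1)·(4) + (2)·(-1)) / 4 = 3/4 = 0.75
  s[V,V] = ((1)·(1) + (-1)·(-1) + (-3)·(-3) + (4)·(4) + (-1)·(-1)) / 4 = 28/4 = 7
  Sample standard deviations s_i = √(s[i,i]):
  s(U) = √(2.5) = 1.5811
  s(V) = √(7) = 2.6458

Step 3 — r_{ij} = s_{ij} / (s_i · s_j):
  r[U,U] = 1 (diagonal).
  r[U,V] = 0.75 / (1.5811 · 2.6458) = 0.75 / 4.1833 = 0.1793
  r[V,V] = 1 (diagonal).

R is symmetric with unit diagonal. Assembling:

R = [[1, 0.1793],
 [0.1793, 1]]


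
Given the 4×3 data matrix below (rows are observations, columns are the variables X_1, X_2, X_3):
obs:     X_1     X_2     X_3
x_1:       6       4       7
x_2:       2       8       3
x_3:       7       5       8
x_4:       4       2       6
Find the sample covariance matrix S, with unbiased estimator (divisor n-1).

Step 1 — column means:
  mean(X_1) = (6 + 2 + 7 + 4) / 4 = 19/4 = 4.75
  mean(X_2) = (4 + 8 + 5 + 2) / 4 = 19/4 = 4.75
  mean(X_3) = (7 + 3 + 8 + 6) / 4 = 24/4 = 6

Step 2 — sample covariance S[i,j] = (1/(n-1)) · Σ_k (x_{k,i} - mean_i) · (x_{k,j} - mean_j), with n-1 = 3.
  S[X_1,X_1] = ((1.25)·(1.25) + (-2.75)·(-2.75) + (2.25)·(2.25) + (-0.75)·(-0.75)) / 3 = 14.75/3 = 4.9167
  S[X_1,X_2] = ((1.25)·(-0.75) + (-2.75)·(3.25) + (2.25)·(0.25) + (-0.75)·(-2.75)) / 3 = -7.25/3 = -2.4167
  S[X_1,X_3] = ((1.25)·(1) + (-2.75)·(-3) + (2.25)·(2) + (-0.75)·(0)) / 3 = 14/3 = 4.6667
  S[X_2,X_2] = ((-0.75)·(-0.75) + (3.25)·(3.25) + (0.25)·(0.25) + (-2.75)·(-2.75)) / 3 = 18.75/3 = 6.25
  S[X_2,X_3] = ((-0.75)·(1) + (3.25)·(-3) + (0.25)·(2) + (-2.75)·(0)) / 3 = -10/3 = -3.3333
  S[X_3,X_3] = ((1)·(1) + (-3)·(-3) + (2)·(2) + (0)·(0)) / 3 = 14/3 = 4.6667

S is symmetric (S[j,i] = S[i,j]). Assembling:

S = [[4.9167, -2.4167, 4.6667],
 [-2.4167, 6.25, -3.3333],
 [4.6667, -3.3333, 4.6667]]


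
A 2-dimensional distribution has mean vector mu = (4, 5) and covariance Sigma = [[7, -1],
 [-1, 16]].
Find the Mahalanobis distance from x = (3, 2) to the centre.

Step 1 — centre the observation: (x - mu) = (-1, -3).

Step 2 — invert Sigma. det(Sigma) = 7·16 - (-1)² = 111.
  Sigma^{-1} = (1/det) · [[d, -b], [-b, a]] = [[0.1441, 0.009],
 [0.009, 0.0631]].

Step 3 — form the quadratic (x - mu)^T · Sigma^{-1} · (x - mu):
  Sigma^{-1} · (x - mu) = (-0.1712, -0.1982).
  (x - mu)^T · [Sigma^{-1} · (x - mu)] = (-1)·(-0.1712) + (-3)·(-0.1982) = 0.7658.

Step 4 — take square root: d = √(0.7658) ≈ 0.8751.

d(x, mu) = √(0.7658) ≈ 0.8751


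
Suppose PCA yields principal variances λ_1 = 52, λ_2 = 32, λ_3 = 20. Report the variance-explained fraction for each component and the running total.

Step 1 — total variance = trace(Sigma) = Σ λ_i = 52 + 32 + 20 = 104.

Step 2 — fraction explained by component i = λ_i / Σ λ:
  PC1: 52/104 = 0.5
  PC2: 32/104 = 0.3077
  PC3: 20/104 = 0.1923

Step 3 — cumulative fraction after k components = (λ_1 + ... + λ_k) / Σ λ:
  k = 1: 52/104 = 0.5
  k = 2: (52 + 32)/104 = 84/104 = 0.8077
  k = 3: (52 + 32 + 20)/104 = 104/104 = 1

Summary (fraction, with percent):

explained: PC1 0.5 (50%), PC2 0.3077 (30.77%), PC3 0.1923 (19.23%);  cumulative: 0.5, 0.8077, 1


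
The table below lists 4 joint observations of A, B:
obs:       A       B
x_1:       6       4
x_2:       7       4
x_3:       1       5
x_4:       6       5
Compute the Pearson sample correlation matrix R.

Step 1 — column means:
  mean(A) = (6 + 7 + 1 + 6) / 4 = 20/4 = 5
  mean(B) = (4 + 4 + 5 + 5) / 4 = 18/4 = 4.5

Step 2 — sample variances and covariances s[i,j] = (1/(n-1)) · Σ_k (x_{k,i} - mean_i) · (x_{k,j} - mean_j), with n-1 = 3:
  s[A,A] = ((1)·(1) + (2)·(2) + (-4)·(-4) + (1)·(1)) / 3 = 22/3 = 7.3333
  s[A,B] = ((1)·(-0.5) + (2)·(-0.5) + (-4)·(0.5) + (1)·(0.5)) / 3 = -3/3 = -1
  s[B,B] = ((-0.5)·(-0.5) + (-0.5)·(-0.5) + (0.5)·(0.5) + (0.5)·(0.5)) / 3 = 1/3 = 0.3333
  Sample standard deviations s_i = √(s[i,i]):
  s(A) = √(7.3333) = 2.708
  s(B) = √(0.3333) = 0.5774

Step 3 — r_{ij} = s_{ij} / (s_i · s_j):
  r[A,A] = 1 (diagonal).
  r[A,B] = -1 / (2.708 · 0.5774) = -1 / 1.5635 = -0.6396
  r[B,B] = 1 (diagonal).

R is symmetric with unit diagonal. Assembling:

R = [[1, -0.6396],
 [-0.6396, 1]]


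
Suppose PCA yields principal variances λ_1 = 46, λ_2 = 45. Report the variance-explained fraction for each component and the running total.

Step 1 — total variance = trace(Sigma) = Σ λ_i = 46 + 45 = 91.

Step 2 — fraction explained by component i = λ_i / Σ λ:
  PC1: 46/91 = 0.5055
  PC2: 45/91 = 0.4945

Step 3 — cumulative fraction after k components = (λ_1 + ... + λ_k) / Σ λ:
  k = 1: 46/91 = 0.5055
  k = 2: (46 + 45)/91 = 91/91 = 1

Summary (fraction, with percent):

explained: PC1 0.5055 (50.55%), PC2 0.4945 (49.45%);  cumulative: 0.5055, 1


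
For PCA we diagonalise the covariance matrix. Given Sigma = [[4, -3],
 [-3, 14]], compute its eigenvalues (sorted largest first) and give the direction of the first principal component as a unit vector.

Step 1 — characteristic polynomial of 2×2 Sigma:
  det(Sigma - λI) = λ² - trace · λ + det = 0.
  trace = 4 + 14 = 18, det = 4·14 - (-3)² = 47.
Step 2 — discriminant:
  Δ = trace² - 4·det = 324 - 188 = 136.
Step 3 — eigenvalues:
  λ = (trace ± √Δ)/2 = (18 ± 11.6619)/2,
  λ_1 = 14.831,  λ_2 = 3.169.

Step 4 — unit eigenvector for λ_1: solve (Sigma - λ_1 I)v = 0. First row:
  (4 - 14.831)·v_x + (-3)·v_y = 0, i.e. (-10.831)·v_x + (-3)·v_y = 0,
  so v ∝ (b, λ_1 - a) = (-3, 10.831); multiply by -1 so the first entry is positive: u = (3, -10.831).
  ||u|| = √((3)² + (-10.831)²) = √(126.3095) ≈ 11.2388,
  v_1 = u/||u|| ≈ (0.2669, -0.9637) (||v_1|| = 1).

λ_1 = 14.831,  λ_2 = 3.169;  v_1 ≈ (0.2669, -0.9637)


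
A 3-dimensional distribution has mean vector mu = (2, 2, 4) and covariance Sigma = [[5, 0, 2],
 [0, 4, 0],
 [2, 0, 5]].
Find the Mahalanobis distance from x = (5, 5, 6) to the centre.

Step 1 — centre the observation: (x - mu) = (3, 3, 2).

Step 2 — invert Sigma (cofactor / det for 3×3, or solve directly):
  Sigma^{-1} = [[0.2381, 0, -0.0952],
 [0, 0.25, 0],
 [-0.0952, 0, 0.2381]].

Step 3 — form the quadratic (x - mu)^T · Sigma^{-1} · (x - mu):
  Sigma^{-1} · (x - mu) = (0.5238, 0.75, 0.1905).
  (x - mu)^T · [Sigma^{-1} · (x - mu)] = (3)·(0.5238) + (3)·(0.75) + (2)·(0.1905) = 4.2024.

Step 4 — take square root: d = √(4.2024) ≈ 2.05.

d(x, mu) = √(4.2024) ≈ 2.05


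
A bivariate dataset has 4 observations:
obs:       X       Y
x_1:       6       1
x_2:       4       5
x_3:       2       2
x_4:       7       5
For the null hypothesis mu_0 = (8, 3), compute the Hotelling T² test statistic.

Step 1 — sample mean vector:
  mean(X) = (6 + 4 + 2 + 7) / 4 = 19/4 = 4.75
  mean(Y) = (1 + 5 + 2 + 5) / 4 = 13/4 = 3.25
  x̄ = (4.75, 3.25),  deviation x̄ - mu_0 = (4.75, 3.25) - (8, 3) = (-3.25, 0.25).

Step 2 — sample covariance matrix, S[i,j] = (1/(n-1)) · Σ_k (x_{k,i} - mean_i) · (x_{k,j} - mean_j), divisor n-1 = 3:
  S[X,X] = ((1.25)·(1.25) + (-0.75)·(-0.75) + (-2.75)·(-2.75) + (2.25)·(2.25)) / 3 = 14.75/3 = 4.9167
  S[X,Y] = ((1.25)·(-2.25) + (-0.75)·(1.75) + (-2.75)·(-1.25) + (2.25)·(1.75)) / 3 = 3.25/3 = 1.0833
  S[Y,Y] = ((-2.25)·(-2.25) + (1.75)·(1.75) + (-1.25)·(-1.25) + (1.75)·(1.75)) / 3 = 12.75/3 = 4.25
  S = [[4.9167, 1.0833],
 [1.0833, 4.25]].

Step 3 — invert S. det(S) = 4.9167·4.25 - (1.0833)² = 19.7222.
  S^{-1} = (1/det) · [[d, -b], [-b, a]] = [[0.2155, -0.0549],
 [-0.0549, 0.2493]].

Step 4 — quadratic form (x̄ - mu_0)^T · S^{-1} · (x̄ - mu_0):
  S^{-1} · (x̄ - mu_0) = (-0.7141, 0.2408),
  (x̄ - mu_0)^T · [...] = (-3.25)·(-0.7141) + (0.25)·(0.2408) = 2.381.

Step 5 — scale by n: T² = 4 · 2.381 = 9.5239.

T² ≈ 9.5239


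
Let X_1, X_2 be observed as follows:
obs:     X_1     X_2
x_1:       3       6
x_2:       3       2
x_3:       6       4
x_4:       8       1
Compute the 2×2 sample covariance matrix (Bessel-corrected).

Step 1 — column means:
  mean(X_1) = (3 + 3 + 6 + 8) / 4 = 20/4 = 5
  mean(X_2) = (6 + 2 + 4 + 1) / 4 = 13/4 = 3.25

Step 2 — sample covariance S[i,j] = (1/(n-1)) · Σ_k (x_{k,i} - mean_i) · (x_{k,j} - mean_j), with n-1 = 3.
  S[X_1,X_1] = ((-2)·(-2) + (-2)·(-2) + (1)·(1) + (3)·(3)) / 3 = 18/3 = 6
  S[X_1,X_2] = ((-2)·(2.75) + (-2)·(-1.25) + (1)·(0.75) + (3)·(-2.25)) / 3 = -9/3 = -3
  S[X_2,X_2] = ((2.75)·(2.75) + (-1.25)·(-1.25) + (0.75)·(0.75) + (-2.25)·(-2.25)) / 3 = 14.75/3 = 4.9167

S is symmetric (S[j,i] = S[i,j]). Assembling:

S = [[6, -3],
 [-3, 4.9167]]


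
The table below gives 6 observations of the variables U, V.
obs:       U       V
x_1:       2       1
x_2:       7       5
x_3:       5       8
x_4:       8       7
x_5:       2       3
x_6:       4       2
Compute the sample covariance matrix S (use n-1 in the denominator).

Step 1 — column means:
  mean(U) = (2 + 7 + 5 + 8 + 2 + 4) / 6 = 28/6 = 4.6667
  mean(V) = (1 + 5 + 8 + 7 + 3 + 2) / 6 = 26/6 = 4.3333

Step 2 — sample covariance S[i,j] = (1/(n-1)) · Σ_k (x_{k,i} - mean_i) · (x_{k,j} - mean_j), with n-1 = 5.
  S[U,U] = ((-2.6667)·(-2.6667) + (2.3333)·(2.3333) + (0.3333)·(0.3333) + (3.3333)·(3.3333) + (-2.6667)·(-2.6667) + (-0.6667)·(-0.6667)) / 5 = 31.3333/5 = 6.2667
  S[U,V] = ((-2.6667)·(-3.3333) + (2.3333)·(0.6667) + (0.3333)·(3.6667) + (3.3333)·(2.6667) + (-2.6667)·(-1.3333) + (-0.6667)·(-2.3333)) / 5 = 25.6667/5 = 5.1333
  S[V,V] = ((-3.3333)·(-3.3333) + (0.6667)·(0.6667) + (3.6667)·(3.6667) + (2.6667)·(2.6667) + (-1.3333)·(-1.3333) + (-2.3333)·(-2.3333)) / 5 = 39.3333/5 = 7.8667

S is symmetric (S[j,i] = S[i,j]). Assembling:

S = [[6.2667, 5.1333],
 [5.1333, 7.8667]]


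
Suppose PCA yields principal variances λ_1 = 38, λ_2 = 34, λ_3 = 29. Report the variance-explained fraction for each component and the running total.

Step 1 — total variance = trace(Sigma) = Σ λ_i = 38 + 34 + 29 = 101.

Step 2 — fraction explained by component i = λ_i / Σ λ:
  PC1: 38/101 = 0.3762
  PC2: 34/101 = 0.3366
  PC3: 29/101 = 0.2871

Step 3 — cumulative fraction after k components = (λ_1 + ... + λ_k) / Σ λ:
  k = 1: 38/101 = 0.3762
  k = 2: (38 + 34)/101 = 72/101 = 0.7129
  k = 3: (38 + 34 + 29)/101 = 101/101 = 1

Summary (fraction, with percent):

explained: PC1 0.3762 (37.62%), PC2 0.3366 (33.66%), PC3 0.2871 (28.71%);  cumulative: 0.3762, 0.7129, 1


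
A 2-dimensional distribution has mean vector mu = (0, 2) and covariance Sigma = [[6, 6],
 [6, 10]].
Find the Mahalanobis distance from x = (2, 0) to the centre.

Step 1 — centre the observation: (x - mu) = (2, -2).

Step 2 — invert Sigma. det(Sigma) = 6·10 - (6)² = 24.
  Sigma^{-1} = (1/det) · [[d, -b], [-b, a]] = [[0.4167, -0.25],
 [-0.25, 0.25]].

Step 3 — form the quadratic (x - mu)^T · Sigma^{-1} · (x - mu):
  Sigma^{-1} · (x - mu) = (1.3333, -1).
  (x - mu)^T · [Sigma^{-1} · (x - mu)] = (2)·(1.3333) + (-2)·(-1) = 4.6667.

Step 4 — take square root: d = √(4.6667) ≈ 2.1602.

d(x, mu) = √(4.6667) ≈ 2.1602


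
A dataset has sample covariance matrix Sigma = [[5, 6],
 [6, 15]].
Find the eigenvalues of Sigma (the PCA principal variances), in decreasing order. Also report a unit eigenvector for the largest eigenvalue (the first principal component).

Step 1 — characteristic polynomial of 2×2 Sigma:
  det(Sigma - λI) = λ² - trace · λ + det = 0.
  trace = 5 + 15 = 20, det = 5·15 - (6)² = 39.
Step 2 — discriminant:
  Δ = trace² - 4·det = 400 - 156 = 244.
Step 3 — eigenvalues:
  λ = (trace ± √Δ)/2 = (20 ± 15.6205)/2,
  λ_1 = 17.8102,  λ_2 = 2.1898.

Step 4 — unit eigenvector for λ_1: solve (Sigma - λ_1 I)v = 0. First row:
  (5 - 17.8102)·v_x + (6)·v_y = 0, i.e. (-12.8102)·v_x + (6)·v_y = 0,
  so v ∝ (b, λ_1 - a) = (6, 12.8102) = u.
  ||u|| = √((6)² + (12.8102)²) = √(200.1025) ≈ 14.1458,
  v_1 = u/||u|| ≈ (0.4242, 0.9056) (||v_1|| = 1).

λ_1 = 17.8102,  λ_2 = 2.1898;  v_1 ≈ (0.4242, 0.9056)


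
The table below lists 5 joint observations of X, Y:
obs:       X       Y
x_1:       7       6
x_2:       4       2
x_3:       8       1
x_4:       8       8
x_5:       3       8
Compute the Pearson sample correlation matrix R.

Step 1 — column means:
  mean(X) = (7 + 4 + 8 + 8 + 3) / 5 = 30/5 = 6
  mean(Y) = (6 + 2 + 1 + 8 + 8) / 5 = 25/5 = 5

Step 2 — sample variances and covariances s[i,j] = (1/(n-1)) · Σ_k (x_{k,i} - mean_i) · (x_{k,j} - mean_j), with n-1 = 4:
  s[X,X] = ((1)·(1) + (-2)·(-2) + (2)·(2) + (2)·(2) + (-3)·(-3)) / 4 = 22/4 = 5.5
  s[X,Y] = ((1)·(1) + (-2)·(-3) + (2)·(-4) + (2)·(3) + (-3)·(3)) / 4 = -4/4 = -1
  s[Y,Y] = ((1)·(1) + (-3)·(-3) + (-4)·(-4) + (3)·(3) + (3)·(3)) / 4 = 44/4 = 11
  Sample standard deviations s_i = √(s[i,i]):
  s(X) = √(5.5) = 2.3452
  s(Y) = √(11) = 3.3166

Step 3 — r_{ij} = s_{ij} / (s_i · s_j):
  r[X,X] = 1 (diagonal).
  r[X,Y] = -1 / (2.3452 · 3.3166) = -1 / 7.7782 = -0.1286
  r[Y,Y] = 1 (diagonal).

R is symmetric with unit diagonal. Assembling:

R = [[1, -0.1286],
 [-0.1286, 1]]


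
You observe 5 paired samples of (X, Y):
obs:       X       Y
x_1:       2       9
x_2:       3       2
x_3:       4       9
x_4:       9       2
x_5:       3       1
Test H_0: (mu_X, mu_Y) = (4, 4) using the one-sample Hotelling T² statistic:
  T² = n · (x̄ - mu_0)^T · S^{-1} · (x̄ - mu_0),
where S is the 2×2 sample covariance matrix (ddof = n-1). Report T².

Step 1 — sample mean vector:
  mean(X) = (2 + 3 + 4 + 9 + 3) / 5 = 21/5 = 4.2
  mean(Y) = (9 + 2 + 9 + 2 + 1) / 5 = 23/5 = 4.6
  x̄ = (4.2, 4.6),  deviation x̄ - mu_0 = (4.2, 4.6) - (4, 4) = (0.2, 0.6).

Step 2 — sample covariance matrix, S[i,j] = (1/(n-1)) · Σ_k (x_{k,i} - mean_i) · (x_{k,j} - mean_j), divisor n-1 = 4:
  S[X,X] = ((-2.2)·(-2.2) + (-1.2)·(-1.2) + (-0.2)·(-0.2) + (4.8)·(4.8) + (-1.2)·(-1.2)) / 4 = 30.8/4 = 7.7
  S[X,Y] = ((-2.2)·(4.4) + (-1.2)·(-2.6) + (-0.2)·(4.4) + (4.8)·(-2.6) + (-1.2)·(-3.6)) / 4 = -15.6/4 = -3.9
  S[Y,Y] = ((4.4)·(4.4) + (-2.6)·(-2.6) + (4.4)·(4.4) + (-2.6)·(-2.6) + (-3.6)·(-3.6)) / 4 = 65.2/4 = 16.3
  S = [[7.7, -3.9],
 [-3.9, 16.3]].

Step 3 — invert S. det(S) = 7.7·16.3 - (-3.9)² = 110.3.
  S^{-1} = (1/det) · [[d, -b], [-b, a]] = [[0.1478, 0.0354],
 [0.0354, 0.0698]].

Step 4 — quadratic form (x̄ - mu_0)^T · S^{-1} · (x̄ - mu_0):
  S^{-1} · (x̄ - mu_0) = (0.0508, 0.049),
  (x̄ - mu_0)^T · [...] = (0.2)·(0.0508) + (0.6)·(0.049) = 0.0395.

Step 5 — scale by n: T² = 5 · 0.0395 = 0.1976.

T² ≈ 0.1976


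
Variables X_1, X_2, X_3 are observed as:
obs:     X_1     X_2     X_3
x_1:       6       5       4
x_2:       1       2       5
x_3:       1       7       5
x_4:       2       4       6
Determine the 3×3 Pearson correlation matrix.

Step 1 — column means:
  mean(X_1) = (6 + 1 + 1 + 2) / 4 = 10/4 = 2.5
  mean(X_2) = (5 + 2 + 7 + 4) / 4 = 18/4 = 4.5
  mean(X_3) = (4 + 5 + 5 + 6) / 4 = 20/4 = 5

Step 2 — sample variances and covariances s[i,j] = (1/(n-1)) · Σ_k (x_{k,i} - mean_i) · (x_{k,j} - mean_j), with n-1 = 3:
  s[X_1,X_1] = ((3.5)·(3.5) + (-1.5)·(-1.5) + (-1.5)·(-1.5) + (-0.5)·(-0.5)) / 3 = 17/3 = 5.6667
  s[X_1,X_2] = ((3.5)·(0.5) + (-1.5)·(-2.5) + (-1.5)·(2.5) + (-0.5)·(-0.5)) / 3 = 2/3 = 0.6667
  s[X_1,X_3] = ((3.5)·(-1) + (-1.5)·(0) + (-1.5)·(0) + (-0.5)·(1)) / 3 = -4/3 = -1.3333
  s[X_2,X_2] = ((0.5)·(0.5) + (-2.5)·(-2.5) + (2.5)·(2.5) + (-0.5)·(-0.5)) / 3 = 13/3 = 4.3333
  s[X_2,X_3] = ((0.5)·(-1) + (-2.5)·(0) + (2.5)·(0) + (-0.5)·(1)) / 3 = -1/3 = -0.3333
  s[X_3,X_3] = ((-1)·(-1) + (0)·(0) + (0)·(0) + (1)·(1)) / 3 = 2/3 = 0.6667
  Sample standard deviations s_i = √(s[i,i]):
  s(X_1) = √(5.6667) = 2.3805
  s(X_2) = √(4.3333) = 2.0817
  s(X_3) = √(0.6667) = 0.8165

Step 3 — r_{ij} = s_{ij} / (s_i · s_j):
  r[X_1,X_1] = 1 (diagonal).
  r[X_1,X_2] = 0.6667 / (2.3805 · 2.0817) = 0.6667 / 4.9554 = 0.1345
  r[X_1,X_3] = -1.3333 / (2.3805 · 0.8165) = -1.3333 / 1.9437 = -0.686
  r[X_2,X_2] = 1 (diagonal).
  r[X_2,X_3] = -0.3333 / (2.0817 · 0.8165) = -0.3333 / 1.6997 = -0.1961
  r[X_3,X_3] = 1 (diagonal).

R is symmetric with unit diagonal. Assembling:

R = [[1, 0.1345, -0.686],
 [0.1345, 1, -0.1961],
 [-0.686, -0.1961, 1]]


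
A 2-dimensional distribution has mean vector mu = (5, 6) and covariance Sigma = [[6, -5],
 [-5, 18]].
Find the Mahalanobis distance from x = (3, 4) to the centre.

Step 1 — centre the observation: (x - mu) = (-2, -2).

Step 2 — invert Sigma. det(Sigma) = 6·18 - (-5)² = 83.
  Sigma^{-1} = (1/det) · [[d, -b], [-b, a]] = [[0.2169, 0.0602],
 [0.0602, 0.0723]].

Step 3 — form the quadratic (x - mu)^T · Sigma^{-1} · (x - mu):
  Sigma^{-1} · (x - mu) = (-0.5542, -0.2651).
  (x - mu)^T · [Sigma^{-1} · (x - mu)] = (-2)·(-0.5542) + (-2)·(-0.2651) = 1.6386.

Step 4 — take square root: d = √(1.6386) ≈ 1.2801.

d(x, mu) = √(1.6386) ≈ 1.2801


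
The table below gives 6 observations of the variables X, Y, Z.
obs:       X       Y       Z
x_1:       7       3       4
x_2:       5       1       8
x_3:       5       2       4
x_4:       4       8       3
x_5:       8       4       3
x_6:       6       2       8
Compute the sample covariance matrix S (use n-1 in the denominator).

Step 1 — column means:
  mean(X) = (7 + 5 + 5 + 4 + 8 + 6) / 6 = 35/6 = 5.8333
  mean(Y) = (3 + 1 + 2 + 8 + 4 + 2) / 6 = 20/6 = 3.3333
  mean(Z) = (4 + 8 + 4 + 3 + 3 + 8) / 6 = 30/6 = 5

Step 2 — sample covariance S[i,j] = (1/(n-1)) · Σ_k (x_{k,i} - mean_i) · (x_{k,j} - mean_j), with n-1 = 5.
  S[X,X] = ((1.1667)·(1.1667) + (-0.8333)·(-0.8333) + (-0.8333)·(-0.8333) + (-1.8333)·(-1.8333) + (2.1667)·(2.1667) + (0.1667)·(0.1667)) / 5 = 10.8333/5 = 2.1667
  S[X,Y] = ((1.1667)·(-0.3333) + (-0.8333)·(-2.3333) + (-0.8333)·(-1.3333) + (-1.8333)·(4.6667) + (2.1667)·(0.6667) + (0.1667)·(-1.3333)) / 5 = -4.6667/5 = -0.9333
  S[X,Z] = ((1.1667)·(-1) + (-0.8333)·(3) + (-0.8333)·(-1) + (-1.8333)·(-2) + (2.1667)·(-2) + (0.1667)·(3)) / 5 = -3/5 = -0.6
  S[Y,Y] = ((-0.3333)·(-0.3333) + (-2.3333)·(-2.3333) + (-1.3333)·(-1.3333) + (4.6667)·(4.6667) + (0.6667)·(0.6667) + (-1.3333)·(-1.3333)) / 5 = 31.3333/5 = 6.2667
  S[Y,Z] = ((-0.3333)·(-1) + (-2.3333)·(3) + (-1.3333)·(-1) + (4.6667)·(-2) + (0.6667)·(-2) + (-1.3333)·(3)) / 5 = -20/5 = -4
  S[Z,Z] = ((-1)·(-1) + (3)·(3) + (-1)·(-1) + (-2)·(-2) + (-2)·(-2) + (3)·(3)) / 5 = 28/5 = 5.6

S is symmetric (S[j,i] = S[i,j]). Assembling:

S = [[2.1667, -0.9333, -0.6],
 [-0.9333, 6.2667, -4],
 [-0.6, -4, 5.6]]


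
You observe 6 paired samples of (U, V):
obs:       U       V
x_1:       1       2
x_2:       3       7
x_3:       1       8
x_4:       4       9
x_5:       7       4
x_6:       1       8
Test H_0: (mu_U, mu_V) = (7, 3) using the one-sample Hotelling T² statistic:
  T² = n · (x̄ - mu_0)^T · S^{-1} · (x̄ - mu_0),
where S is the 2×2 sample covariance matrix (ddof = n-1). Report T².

Step 1 — sample mean vector:
  mean(U) = (1 + 3 + 1 + 4 + 7 + 1) / 6 = 17/6 = 2.8333
  mean(V) = (2 + 7 + 8 + 9 + 4 + 8) / 6 = 38/6 = 6.3333
  x̄ = (2.8333, 6.3333),  deviation x̄ - mu_0 = (2.8333, 6.3333) - (7, 3) = (-4.1667, 3.3333).

Step 2 — sample covariance matrix, S[i,j] = (1/(n-1)) · Σ_k (x_{k,i} - mean_i) · (x_{k,j} - mean_j), divisor n-1 = 5:
  S[U,U] = ((-1.8333)·(-1.8333) + (0.1667)·(0.1667) + (-1.8333)·(-1.8333) + (1.1667)·(1.1667) + (4.1667)·(4.1667) + (-1.8333)·(-1.8333)) / 5 = 28.8333/5 = 5.7667
  S[U,V] = ((-1.8333)·(-4.3333) + (0.1667)·(0.6667) + (-1.8333)·(1.6667) + (1.1667)·(2.6667) + (4.1667)·(-2.3333) + (-1.8333)·(1.6667)) / 5 = -4.6667/5 = -0.9333
  S[V,V] = ((-4.3333)·(-4.3333) + (0.6667)·(0.6667) + (1.6667)·(1.6667) + (2.6667)·(2.6667) + (-2.3333)·(-2.3333) + (1.6667)·(1.6667)) / 5 = 37.3333/5 = 7.4667
  S = [[5.7667, -0.9333],
 [-0.9333, 7.4667]].

Step 3 — invert S. det(S) = 5.7667·7.4667 - (-0.9333)² = 42.1867.
  S^{-1} = (1/det) · [[d, -b], [-b, a]] = [[0.177, 0.0221],
 [0.0221, 0.1367]].

Step 4 — quadratic form (x̄ - mu_0)^T · S^{-1} · (x̄ - mu_0):
  S^{-1} · (x̄ - mu_0) = (-0.6637, 0.3635),
  (x̄ - mu_0)^T · [...] = (-4.1667)·(-0.6637) + (3.3333)·(0.3635) = 3.977.

Step 5 — scale by n: T² = 6 · 3.977 = 23.8622.

T² ≈ 23.8622


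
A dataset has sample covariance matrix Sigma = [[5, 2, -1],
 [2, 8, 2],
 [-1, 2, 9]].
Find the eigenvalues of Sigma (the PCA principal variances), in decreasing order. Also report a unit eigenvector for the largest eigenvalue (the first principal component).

Step 1 — characteristic polynomial p(λ) = det(λI - Sigma) = λ³ - tr·λ² + c_1·λ - det, where tr = trace, c_1 = sum of the principal 2×2 minors, det = det(Sigma):
  tr = 5 + 8 + 9 = 22,
  c_1 = (5·8 - (2)²) + (5·9 - (-1)²) + (8·9 - (2)²) = 36 + 44 + 68 = 148,
  det = 5·(8·9 - (2)²) - (2)·((2)·9 - (2)·(-1)) + (-1)·((2)·(2) - 8·(-1)) = 5·(68) - (2)·(20) + (-1)·(12) = 288.
  So p(λ) = λ³ - 22λ² + 148λ - 288.
Step 2 — look for an integer root (rational root theorem: any rational root is an integer divisor of 288). Testing λ = 8:
  p(8) = 512 - 1408 + 1184 - 288 = 0  ✓
  Dividing out (λ - 8): p(λ) = (λ - 8)(λ² - 14λ + 36).
Step 3 — remaining eigenvalues from the quadratic λ² - 14λ + 36 = 0:
  Δ = 14² - 4·36 = 196 - 144 = 52,  λ = (14 ± √52)/2 = (14 ± 7.2111)/2 ≈ 10.6056 or 3.3944.
  Sorted: λ_1 = 10.6056,  λ_2 = 8,  λ_3 = 3.3944  (check: sum = 22 = tr ✓).

Step 4 — unit eigenvector for λ_1 ≈ 10.6056: v spans the null space of (Sigma - λ_1 I), whose rows are
  r_1 = (-5.6056, 2, -1),  r_2 = (2, -2.6056, 2),  r_3 = (-1, 2, -1.6056).
  v is orthogonal to every row, so take v ∝ r_1 × r_2 = ((2)·(2) - (-1)·(-2.6056), (-1)·(2) - (-5.6056)·(2), (-5.6056)·(-2.6056) - (2)·(2)) ≈ (1.3944, 9.2111, 10.6056).
  Let u = (1.3944, 9.2111, 10.6056).
  ||u|| = √((1.3944)² + (9.2111)² + (10.6056)²) = √(199.2666) ≈ 14.1162,  v_1 = u/||u|| ≈ (0.0988, 0.6525, 0.7513) (||v_1|| = 1).

λ_1 = 10.6056,  λ_2 = 8,  λ_3 = 3.3944;  v_1 ≈ (0.0988, 0.6525, 0.7513)


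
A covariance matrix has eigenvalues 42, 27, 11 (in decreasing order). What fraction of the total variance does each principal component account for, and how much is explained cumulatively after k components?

Step 1 — total variance = trace(Sigma) = Σ λ_i = 42 + 27 + 11 = 80.

Step 2 — fraction explained by component i = λ_i / Σ λ:
  PC1: 42/80 = 0.525
  PC2: 27/80 = 0.3375
  PC3: 11/80 = 0.1375

Step 3 — cumulative fraction after k components = (λ_1 + ... + λ_k) / Σ λ:
  k = 1: 42/80 = 0.525
  k = 2: (42 + 27)/80 = 69/80 = 0.8625
  k = 3: (42 + 27 + 11)/80 = 80/80 = 1

Summary (fraction, with percent):

explained: PC1 0.525 (52.5%), PC2 0.3375 (33.75%), PC3 0.1375 (13.75%);  cumulative: 0.525, 0.8625, 1


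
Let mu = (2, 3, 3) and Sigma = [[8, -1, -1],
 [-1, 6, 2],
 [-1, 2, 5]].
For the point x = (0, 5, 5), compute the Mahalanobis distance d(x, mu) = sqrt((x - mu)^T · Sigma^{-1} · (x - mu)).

Step 1 — centre the observation: (x - mu) = (-2, 2, 2).

Step 2 — invert Sigma (cofactor / det for 3×3, or solve directly):
  Sigma^{-1} = [[0.1294, 0.0149, 0.0199],
 [0.0149, 0.194, -0.0746],
 [0.0199, -0.0746, 0.2338]].

Step 3 — form the quadratic (x - mu)^T · Sigma^{-1} · (x - mu):
  Sigma^{-1} · (x - mu) = (-0.1891, 0.209, 0.2786).
  (x - mu)^T · [Sigma^{-1} · (x - mu)] = (-2)·(-0.1891) + (2)·(0.209) + (2)·(0.2786) = 1.3532.

Step 4 — take square root: d = √(1.3532) ≈ 1.1633.

d(x, mu) = √(1.3532) ≈ 1.1633


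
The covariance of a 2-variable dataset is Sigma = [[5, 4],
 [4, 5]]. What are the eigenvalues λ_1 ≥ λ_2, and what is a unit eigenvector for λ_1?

Step 1 — characteristic polynomial of 2×2 Sigma:
  det(Sigma - λI) = λ² - trace · λ + det = 0.
  trace = 5 + 5 = 10, det = 5·5 - (4)² = 9.
Step 2 — discriminant:
  Δ = trace² - 4·det = 100 - 36 = 64.
Step 3 — eigenvalues:
  λ = (trace ± √Δ)/2 = (10 ± 8)/2,
  λ_1 = 9,  λ_2 = 1.

Step 4 — unit eigenvector for λ_1: solve (Sigma - λ_1 I)v = 0. First row:
  (5 - 9)·v_x + (4)·v_y = 0, i.e. (-4)·v_x + (4)·v_y = 0,
  so v ∝ (b, λ_1 - a) = (4, 4) = u.
  ||u|| = √((4)² + (4)²) = √(32) ≈ 5.6569,
  v_1 = u/||u|| ≈ (0.7071, 0.7071) (||v_1|| = 1).

λ_1 = 9,  λ_2 = 1;  v_1 ≈ (0.7071, 0.7071)


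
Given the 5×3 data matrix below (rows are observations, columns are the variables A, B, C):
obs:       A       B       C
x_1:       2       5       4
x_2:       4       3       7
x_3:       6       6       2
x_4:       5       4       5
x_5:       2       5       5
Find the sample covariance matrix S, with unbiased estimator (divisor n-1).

Step 1 — column means:
  mean(A) = (2 + 4 + 6 + 5 + 2) / 5 = 19/5 = 3.8
  mean(B) = (5 + 3 + 6 + 4 + 5) / 5 = 23/5 = 4.6
  mean(C) = (4 + 7 + 2 + 5 + 5) / 5 = 23/5 = 4.6

Step 2 — sample covariance S[i,j] = (1/(n-1)) · Σ_k (x_{k,i} - mean_i) · (x_{k,j} - mean_j), with n-1 = 4.
  S[A,A] = ((-1.8)·(-1.8) + (0.2)·(0.2) + (2.2)·(2.2) + (1.2)·(1.2) + (-1.8)·(-1.8)) / 4 = 12.8/4 = 3.2
  S[A,B] = ((-1.8)·(0.4) + (0.2)·(-1.6) + (2.2)·(1.4) + (1.2)·(-0.6) + (-1.8)·(0.4)) / 4 = 0.6/4 = 0.15
  S[A,C] = ((-1.8)·(-0.6) + (0.2)·(2.4) + (2.2)·(-2.6) + (1.2)·(0.4) + (-1.8)·(0.4)) / 4 = -4.4/4 = -1.1
  S[B,B] = ((0.4)·(0.4) + (-1.6)·(-1.6) + (1.4)·(1.4) + (-0.6)·(-0.6) + (0.4)·(0.4)) / 4 = 5.2/4 = 1.3
  S[B,C] = ((0.4)·(-0.6) + (-1.6)·(2.4) + (1.4)·(-2.6) + (-0.6)·(0.4) + (0.4)·(0.4)) / 4 = -7.8/4 = -1.95
  S[C,C] = ((-0.6)·(-0.6) + (2.4)·(2.4) + (-2.6)·(-2.6) + (0.4)·(0.4) + (0.4)·(0.4)) / 4 = 13.2/4 = 3.3

S is symmetric (S[j,i] = S[i,j]). Assembling:

S = [[3.2, 0.15, -1.1],
 [0.15, 1.3, -1.95],
 [-1.1, -1.95, 3.3]]


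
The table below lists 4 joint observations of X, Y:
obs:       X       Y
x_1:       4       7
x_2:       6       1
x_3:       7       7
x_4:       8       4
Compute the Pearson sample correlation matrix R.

Step 1 — column means:
  mean(X) = (4 + 6 + 7 + 8) / 4 = 25/4 = 6.25
  mean(Y) = (7 + 1 + 7 + 4) / 4 = 19/4 = 4.75

Step 2 — sample variances and covariances s[i,j] = (1/(n-1)) · Σ_k (x_{k,i} - mean_i) · (x_{k,j} - mean_j), with n-1 = 3:
  s[X,X] = ((-2.25)·(-2.25) + (-0.25)·(-0.25) + (0.75)·(0.75) + (1.75)·(1.75)) / 3 = 8.75/3 = 2.9167
  s[X,Y] = ((-2.25)·(2.25) + (-0.25)·(-3.75) + (0.75)·(2.25) + (1.75)·(-0.75)) / 3 = -3.75/3 = -1.25
  s[Y,Y] = ((2.25)·(2.25) + (-3.75)·(-3.75) + (2.25)·(2.25) + (-0.75)·(-0.75)) / 3 = 24.75/3 = 8.25
  Sample standard deviations s_i = √(s[i,i]):
  s(X) = √(2.9167) = 1.7078
  s(Y) = √(8.25) = 2.8723

Step 3 — r_{ij} = s_{ij} / (s_i · s_j):
  r[X,X] = 1 (diagonal).
  r[X,Y] = -1.25 / (1.7078 · 2.8723) = -1.25 / 4.9054 = -0.2548
  r[Y,Y] = 1 (diagonal).

R is symmetric with unit diagonal. Assembling:

R = [[1, -0.2548],
 [-0.2548, 1]]


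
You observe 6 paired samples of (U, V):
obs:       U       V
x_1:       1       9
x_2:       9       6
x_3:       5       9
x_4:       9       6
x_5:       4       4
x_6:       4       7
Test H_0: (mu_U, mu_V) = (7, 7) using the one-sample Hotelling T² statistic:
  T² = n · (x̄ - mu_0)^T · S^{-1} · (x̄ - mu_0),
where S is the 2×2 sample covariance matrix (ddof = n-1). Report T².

Step 1 — sample mean vector:
  mean(U) = (1 + 9 + 5 + 9 + 4 + 4) / 6 = 32/6 = 5.3333
  mean(V) = (9 + 6 + 9 + 6 + 4 + 7) / 6 = 41/6 = 6.8333
  x̄ = (5.3333, 6.8333),  deviation x̄ - mu_0 = (5.3333, 6.8333) - (7, 7) = (-1.6667, -0.1667).

Step 2 — sample covariance matrix, S[i,j] = (1/(n-1)) · Σ_k (x_{k,i} - mean_i) · (x_{k,j} - mean_j), divisor n-1 = 5:
  S[U,U] = ((-4.3333)·(-4.3333) + (3.6667)·(3.6667) + (-0.3333)·(-0.3333) + (3.6667)·(3.6667) + (-1.3333)·(-1.3333) + (-1.3333)·(-1.3333)) / 5 = 49.3333/5 = 9.8667
  S[U,V] = ((-4.3333)·(2.1667) + (3.6667)·(-0.8333) + (-0.3333)·(2.1667) + (3.6667)·(-0.8333) + (-1.3333)·(-2.8333) + (-1.3333)·(0.1667)) / 5 = -12.6667/5 = -2.5333
  S[V,V] = ((2.1667)·(2.1667) + (-0.8333)·(-0.8333) + (2.1667)·(2.1667) + (-0.8333)·(-0.8333) + (-2.8333)·(-2.8333) + (0.1667)·(0.1667)) / 5 = 18.8333/5 = 3.7667
  S = [[9.8667, -2.5333],
 [-2.5333, 3.7667]].

Step 3 — invert S. det(S) = 9.8667·3.7667 - (-2.5333)² = 30.7467.
  S^{-1} = (1/det) · [[d, -b], [-b, a]] = [[0.1225, 0.0824],
 [0.0824, 0.3209]].

Step 4 — quadratic form (x̄ - mu_0)^T · S^{-1} · (x̄ - mu_0):
  S^{-1} · (x̄ - mu_0) = (-0.2179, -0.1908),
  (x̄ - mu_0)^T · [...] = (-1.6667)·(-0.2179) + (-0.1667)·(-0.1908) = 0.395.

Step 5 — scale by n: T² = 6 · 0.395 = 2.3699.

T² ≈ 2.3699


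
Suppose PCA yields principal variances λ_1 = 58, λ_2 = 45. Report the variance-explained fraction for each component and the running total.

Step 1 — total variance = trace(Sigma) = Σ λ_i = 58 + 45 = 103.

Step 2 — fraction explained by component i = λ_i / Σ λ:
  PC1: 58/103 = 0.5631
  PC2: 45/103 = 0.4369

Step 3 — cumulative fraction after k components = (λ_1 + ... + λ_k) / Σ λ:
  k = 1: 58/103 = 0.5631
  k = 2: (58 + 45)/103 = 103/103 = 1

Summary (fraction, with percent):

explained: PC1 0.5631 (56.31%), PC2 0.4369 (43.69%);  cumulative: 0.5631, 1


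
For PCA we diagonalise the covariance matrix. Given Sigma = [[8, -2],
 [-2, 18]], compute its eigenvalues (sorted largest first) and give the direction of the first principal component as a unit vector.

Step 1 — characteristic polynomial of 2×2 Sigma:
  det(Sigma - λI) = λ² - trace · λ + det = 0.
  trace = 8 + 18 = 26, det = 8·18 - (-2)² = 140.
Step 2 — discriminant:
  Δ = trace² - 4·det = 676 - 560 = 116.
Step 3 — eigenvalues:
  λ = (trace ± √Δ)/2 = (26 ± 10.7703)/2,
  λ_1 = 18.3852,  λ_2 = 7.6148.

Step 4 — unit eigenvector for λ_1: solve (Sigma - λ_1 I)v = 0. First row:
  (8 - 18.3852)·v_x + (-2)·v_y = 0, i.e. (-10.3852)·v_x + (-2)·v_y = 0,
  so v ∝ (b, λ_1 - a) = (-2, 10.3852); multiply by -1 so the first entry is positive: u = (2, -10.3852).
  ||u|| = √((2)² + (-10.3852)²) = √(111.8516) ≈ 10.576,
  v_1 = u/||u|| ≈ (0.1891, -0.982) (||v_1|| = 1).

λ_1 = 18.3852,  λ_2 = 7.6148;  v_1 ≈ (0.1891, -0.982)


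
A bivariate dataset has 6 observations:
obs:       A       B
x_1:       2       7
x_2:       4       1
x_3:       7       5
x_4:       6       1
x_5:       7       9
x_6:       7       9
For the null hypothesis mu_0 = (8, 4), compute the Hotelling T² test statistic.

Step 1 — sample mean vector:
  mean(A) = (2 + 4 + 7 + 6 + 7 + 7) / 6 = 33/6 = 5.5
  mean(B) = (7 + 1 + 5 + 1 + 9 + 9) / 6 = 32/6 = 5.3333
  x̄ = (5.5, 5.3333),  deviation x̄ - mu_0 = (5.5, 5.3333) - (8, 4) = (-2.5, 1.3333).

Step 2 — sample covariance matrix, S[i,j] = (1/(n-1)) · Σ_k (x_{k,i} - mean_i) · (x_{k,j} - mean_j), divisor n-1 = 5:
  S[A,A] = ((-3.5)·(-3.5) + (-1.5)·(-1.5) + (1.5)·(1.5) + (0.5)·(0.5) + (1.5)·(1.5) + (1.5)·(1.5)) / 5 = 21.5/5 = 4.3
  S[A,B] = ((-3.5)·(1.6667) + (-1.5)·(-4.3333) + (1.5)·(-0.3333) + (0.5)·(-4.3333) + (1.5)·(3.6667) + (1.5)·(3.6667)) / 5 = 9/5 = 1.8
  S[B,B] = ((1.6667)·(1.6667) + (-4.3333)·(-4.3333) + (-0.3333)·(-0.3333) + (-4.3333)·(-4.3333) + (3.6667)·(3.6667) + (3.6667)·(3.6667)) / 5 = 67.3333/5 = 13.4667
  S = [[4.3, 1.8],
 [1.8, 13.4667]].

Step 3 — invert S. det(S) = 4.3·13.4667 - (1.8)² = 54.6667.
  S^{-1} = (1/det) · [[d, -b], [-b, a]] = [[0.2463, -0.0329],
 [-0.0329, 0.0787]].

Step 4 — quadratic form (x̄ - mu_0)^T · S^{-1} · (x̄ - mu_0):
  S^{-1} · (x̄ - mu_0) = (-0.6598, 0.1872),
  (x̄ - mu_0)^T · [...] = (-2.5)·(-0.6598) + (1.3333)·(0.1872) = 1.899.

Step 5 — scale by n: T² = 6 · 1.899 = 11.3939.

T² ≈ 11.3939


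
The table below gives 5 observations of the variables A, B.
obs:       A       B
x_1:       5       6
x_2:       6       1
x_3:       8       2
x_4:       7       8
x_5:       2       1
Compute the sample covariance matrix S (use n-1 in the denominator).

Step 1 — column means:
  mean(A) = (5 + 6 + 8 + 7 + 2) / 5 = 28/5 = 5.6
  mean(B) = (6 + 1 + 2 + 8 + 1) / 5 = 18/5 = 3.6

Step 2 — sample covariance S[i,j] = (1/(n-1)) · Σ_k (x_{k,i} - mean_i) · (x_{k,j} - mean_j), with n-1 = 4.
  S[A,A] = ((-0.6)·(-0.6) + (0.4)·(0.4) + (2.4)·(2.4) + (1.4)·(1.4) + (-3.6)·(-3.6)) / 4 = 21.2/4 = 5.3
  S[A,B] = ((-0.6)·(2.4) + (0.4)·(-2.6) + (2.4)·(-1.6) + (1.4)·(4.4) + (-3.6)·(-2.6)) / 4 = 9.2/4 = 2.3
  S[B,B] = ((2.4)·(2.4) + (-2.6)·(-2.6) + (-1.6)·(-1.6) + (4.4)·(4.4) + (-2.6)·(-2.6)) / 4 = 41.2/4 = 10.3

S is symmetric (S[j,i] = S[i,j]). Assembling:

S = [[5.3, 2.3],
 [2.3, 10.3]]


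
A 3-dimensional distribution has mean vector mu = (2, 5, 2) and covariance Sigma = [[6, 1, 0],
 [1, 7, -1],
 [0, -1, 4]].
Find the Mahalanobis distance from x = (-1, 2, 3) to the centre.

Step 1 — centre the observation: (x - mu) = (-3, -3, 1).

Step 2 — invert Sigma (cofactor / det for 3×3, or solve directly):
  Sigma^{-1} = [[0.1709, -0.0253, -0.0063],
 [-0.0253, 0.1519, 0.038],
 [-0.0063, 0.038, 0.2595]].

Step 3 — form the quadratic (x - mu)^T · Sigma^{-1} · (x - mu):
  Sigma^{-1} · (x - mu) = (-0.443, -0.3418, 0.1646).
  (x - mu)^T · [Sigma^{-1} · (x - mu)] = (-3)·(-0.443) + (-3)·(-0.3418) + (1)·(0.1646) = 2.519.

Step 4 — take square root: d = √(2.519) ≈ 1.5871.

d(x, mu) = √(2.519) ≈ 1.5871


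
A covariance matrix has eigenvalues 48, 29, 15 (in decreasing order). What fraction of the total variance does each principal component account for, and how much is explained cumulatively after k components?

Step 1 — total variance = trace(Sigma) = Σ λ_i = 48 + 29 + 15 = 92.

Step 2 — fraction explained by component i = λ_i / Σ λ:
  PC1: 48/92 = 0.5217
  PC2: 29/92 = 0.3152
  PC3: 15/92 = 0.163

Step 3 — cumulative fraction after k components = (λ_1 + ... + λ_k) / Σ λ:
  k = 1: 48/92 = 0.5217
  k = 2: (48 + 29)/92 = 77/92 = 0.837
  k = 3: (48 + 29 + 15)/92 = 92/92 = 1

Summary (fraction, with percent):

explained: PC1 0.5217 (52.17%), PC2 0.3152 (31.52%), PC3 0.163 (16.3%);  cumulative: 0.5217, 0.837, 1


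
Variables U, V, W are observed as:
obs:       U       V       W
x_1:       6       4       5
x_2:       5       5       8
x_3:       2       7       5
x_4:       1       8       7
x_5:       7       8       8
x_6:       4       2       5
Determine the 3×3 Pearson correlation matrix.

Step 1 — column means:
  mean(U) = (6 + 5 + 2 + 1 + 7 + 4) / 6 = 25/6 = 4.1667
  mean(V) = (4 + 5 + 7 + 8 + 8 + 2) / 6 = 34/6 = 5.6667
  mean(W) = (5 + 8 + 5 + 7 + 8 + 5) / 6 = 38/6 = 6.3333

Step 2 — sample variances and covariances s[i,j] = (1/(n-1)) · Σ_k (x_{k,i} - mean_i) · (x_{k,j} - mean_j), with n-1 = 5:
  s[U,U] = ((1.8333)·(1.8333) + (0.8333)·(0.8333) + (-2.1667)·(-2.1667) + (-3.1667)·(-3.1667) + (2.8333)·(2.8333) + (-0.1667)·(-0.1667)) / 5 = 26.8333/5 = 5.3667
  s[U,V] = ((1.8333)·(-1.6667) + (0.8333)·(-0.6667) + (-2.1667)·(1.3333) + (-3.1667)·(2.3333) + (2.8333)·(2.3333) + (-0.1667)·(-3.6667)) / 5 = -6.6667/5 = -1.3333
  s[U,W] = ((1.8333)·(-1.3333) + (0.8333)·(1.6667) + (-2.1667)·(-1.3333) + (-3.1667)·(0.6667) + (2.8333)·(1.6667) + (-0.1667)·(-1.3333)) / 5 = 4.6667/5 = 0.9333
  s[V,V] = ((-1.6667)·(-1.6667) + (-0.6667)·(-0.6667) + (1.3333)·(1.3333) + (2.3333)·(2.3333) + (2.3333)·(2.3333) + (-3.6667)·(-3.6667)) / 5 = 29.3333/5 = 5.8667
  s[V,W] = ((-1.6667)·(-1.3333) + (-0.6667)·(1.6667) + (1.3333)·(-1.3333) + (2.3333)·(0.6667) + (2.3333)·(1.6667) + (-3.6667)·(-1.3333)) / 5 = 9.6667/5 = 1.9333
  s[W,W] = ((-1.3333)·(-1.3333) + (1.6667)·(1.6667) + (-1.3333)·(-1.3333) + (0.6667)·(0.6667) + (1.6667)·(1.6667) + (-1.3333)·(-1.3333)) / 5 = 11.3333/5 = 2.2667
  Sample standard deviations s_i = √(s[i,i]):
  s(U) = √(5.3667) = 2.3166
  s(V) = √(5.8667) = 2.4221
  s(W) = √(2.2667) = 1.5055

Step 3 — r_{ij} = s_{ij} / (s_i · s_j):
  r[U,U] = 1 (diagonal).
  r[U,V] = -1.3333 / (2.3166 · 2.4221) = -1.3333 / 5.6111 = -0.2376
  r[U,W] = 0.9333 / (2.3166 · 1.5055) = 0.9333 / 3.4878 = 0.2676
  r[V,V] = 1 (diagonal).
  r[V,W] = 1.9333 / (2.4221 · 1.5055) = 1.9333 / 3.6466 = 0.5302
  r[W,W] = 1 (diagonal).

R is symmetric with unit diagonal. Assembling:

R = [[1, -0.2376, 0.2676],
 [-0.2376, 1, 0.5302],
 [0.2676, 0.5302, 1]]
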